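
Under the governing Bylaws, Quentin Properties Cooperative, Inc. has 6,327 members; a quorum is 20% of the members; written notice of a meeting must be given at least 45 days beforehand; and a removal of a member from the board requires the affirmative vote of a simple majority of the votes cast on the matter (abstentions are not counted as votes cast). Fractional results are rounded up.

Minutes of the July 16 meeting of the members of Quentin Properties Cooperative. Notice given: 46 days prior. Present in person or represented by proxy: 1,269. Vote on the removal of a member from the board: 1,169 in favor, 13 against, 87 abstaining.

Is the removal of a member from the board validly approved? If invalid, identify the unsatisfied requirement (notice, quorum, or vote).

Valid — all requirements satisfied.

Notice: 46 days given; 45 required. Satisfied.
Quorum: 20% of 6,327 = 1,265.40, rounded up to 1,266; 1,269 present. Satisfied.
Vote: requires a majority of the votes cast (1,269 − 87 abstaining = 1,182); a majority of 1182 is 592, so 592 needed; 1,169 in favor. Satisfied.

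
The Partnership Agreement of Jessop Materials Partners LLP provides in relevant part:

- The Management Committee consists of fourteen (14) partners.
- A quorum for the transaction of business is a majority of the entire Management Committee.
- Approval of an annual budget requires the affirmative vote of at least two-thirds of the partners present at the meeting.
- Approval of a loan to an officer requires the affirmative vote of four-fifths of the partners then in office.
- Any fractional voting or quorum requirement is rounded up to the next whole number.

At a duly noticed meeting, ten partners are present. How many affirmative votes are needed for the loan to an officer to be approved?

The loan to an officer requires four-fifths of the partners then in office (14).
4/5 of 14 = 11.20, rounded up to 12.
(Only 10 can vote, so the loan to an officer cannot pass at this meeting, but the required vote is still 12.)

12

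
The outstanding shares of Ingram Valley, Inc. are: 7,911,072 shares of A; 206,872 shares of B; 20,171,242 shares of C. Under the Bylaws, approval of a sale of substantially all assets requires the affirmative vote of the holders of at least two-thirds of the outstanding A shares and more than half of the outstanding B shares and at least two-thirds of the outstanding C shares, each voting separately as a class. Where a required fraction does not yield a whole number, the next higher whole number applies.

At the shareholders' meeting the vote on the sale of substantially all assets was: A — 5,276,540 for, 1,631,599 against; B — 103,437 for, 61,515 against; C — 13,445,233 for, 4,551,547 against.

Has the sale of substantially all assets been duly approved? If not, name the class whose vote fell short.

A: 2/3 of 7911072 = 5274048; 5,274,048 required, 5,276,540 in favor — approved.
B: a majority of 206872 is 103437; 103,437 required, 103,437 in favor — approved.
C: 2/3 of 20171242 = 13447494.67, rounded up to 13447495; 13,447,495 required, 13,445,233 in favor — not approved.

Not approved — the C shares did not give the required vote.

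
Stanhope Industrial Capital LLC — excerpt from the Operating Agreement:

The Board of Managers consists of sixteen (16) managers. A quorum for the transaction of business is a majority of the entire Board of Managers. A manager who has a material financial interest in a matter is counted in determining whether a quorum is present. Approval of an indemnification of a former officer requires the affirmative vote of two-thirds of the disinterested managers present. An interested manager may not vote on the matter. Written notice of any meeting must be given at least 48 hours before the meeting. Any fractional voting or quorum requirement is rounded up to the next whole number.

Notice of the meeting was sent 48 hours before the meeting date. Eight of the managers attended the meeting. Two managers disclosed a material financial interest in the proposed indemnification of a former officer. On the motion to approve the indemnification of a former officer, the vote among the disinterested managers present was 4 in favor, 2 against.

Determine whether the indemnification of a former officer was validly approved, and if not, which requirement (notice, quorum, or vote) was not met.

Invalid — quorum requirement not satisfied.

Notice: 48 hours given; 48 required (48 ≥ 48). Satisfied.
Quorum: 8 present (interested managers count toward quorum); quorum is 9. Not satisfied.
Vote: the indemnification of a former officer requires two-thirds of the disinterested managers present (8 − 2 = 6). 2/3 of 6 = 4, so 4 affirmative votes are needed; 4 voted in favor. Satisfied. (Moot — without a quorum no business can be validly transacted.)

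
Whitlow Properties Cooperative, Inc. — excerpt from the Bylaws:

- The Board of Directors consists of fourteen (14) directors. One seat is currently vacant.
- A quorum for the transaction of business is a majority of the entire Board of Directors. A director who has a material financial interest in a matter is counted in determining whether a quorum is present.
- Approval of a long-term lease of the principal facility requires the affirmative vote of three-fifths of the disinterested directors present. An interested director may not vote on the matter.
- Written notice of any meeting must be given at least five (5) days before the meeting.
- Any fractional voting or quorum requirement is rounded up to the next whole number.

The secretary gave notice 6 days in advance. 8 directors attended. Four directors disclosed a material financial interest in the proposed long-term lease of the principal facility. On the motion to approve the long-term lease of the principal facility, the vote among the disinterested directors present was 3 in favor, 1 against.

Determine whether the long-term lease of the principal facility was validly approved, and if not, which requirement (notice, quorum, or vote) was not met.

Notice: 6 days given; 5 required (6 ≥ 5). Satisfied.
Quorum: 8 present (interested directors count toward quorum); quorum is 8. Satisfied.
Vote: the long-term lease of the principal facility requires three-fifths of the disinterested directors present (8 − 4 = 4). 3/5 of 4 = 2.40, rounded up to 3, so 3 affirmative votes are needed; 3 voted in favor. Satisfied.

Valid — all requirements satisfied.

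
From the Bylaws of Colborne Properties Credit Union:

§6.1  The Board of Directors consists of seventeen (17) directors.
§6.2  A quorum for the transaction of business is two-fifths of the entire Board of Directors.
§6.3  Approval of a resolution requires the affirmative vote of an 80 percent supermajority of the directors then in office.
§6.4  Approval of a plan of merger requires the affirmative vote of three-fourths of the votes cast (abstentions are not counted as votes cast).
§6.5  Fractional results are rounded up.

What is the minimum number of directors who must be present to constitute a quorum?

7

2/5 of 17 = 6.80, rounded up to 7.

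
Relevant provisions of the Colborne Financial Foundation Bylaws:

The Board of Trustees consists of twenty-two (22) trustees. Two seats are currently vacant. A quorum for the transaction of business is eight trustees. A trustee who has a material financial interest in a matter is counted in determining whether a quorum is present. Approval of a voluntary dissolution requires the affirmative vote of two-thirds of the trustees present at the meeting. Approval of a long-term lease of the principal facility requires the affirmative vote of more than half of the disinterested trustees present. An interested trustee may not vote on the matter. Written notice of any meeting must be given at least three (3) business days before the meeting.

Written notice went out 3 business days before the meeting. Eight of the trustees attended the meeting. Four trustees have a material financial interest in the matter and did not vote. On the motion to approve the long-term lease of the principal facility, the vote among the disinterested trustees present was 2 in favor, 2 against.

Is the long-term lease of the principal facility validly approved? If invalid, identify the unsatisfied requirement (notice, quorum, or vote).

Notice: 3 business days given; 3 required (3 ≥ 3). Satisfied.
Quorum: 8 present (interested trustees count toward quorum); quorum is 8. Satisfied.
Vote: the long-term lease of the principal facility requires a majority of the disinterested trustees present (8 − 4 = 4). A majority of 4 is 3, so 3 affirmative votes are needed; 2 voted in favor. Not satisfied.

Invalid — vote requirement not satisfied.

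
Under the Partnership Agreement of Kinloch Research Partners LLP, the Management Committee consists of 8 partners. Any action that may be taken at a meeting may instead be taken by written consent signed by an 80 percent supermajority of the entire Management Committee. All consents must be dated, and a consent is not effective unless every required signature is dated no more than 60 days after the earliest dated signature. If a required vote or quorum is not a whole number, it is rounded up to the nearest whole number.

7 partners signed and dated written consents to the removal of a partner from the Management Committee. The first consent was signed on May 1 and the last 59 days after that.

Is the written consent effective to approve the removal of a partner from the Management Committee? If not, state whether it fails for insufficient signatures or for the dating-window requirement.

Effective — both the signature and dating-window requirements are satisfied.

Signatures required: an 80 percent supermajority of 8 — 4/5 of 8 = 6.40, rounded up to 7, so 7 needed; 7 signed. Sufficient.
Dating window: the latest signature is 59 days after the earliest; the limit is 60 days. Within the window.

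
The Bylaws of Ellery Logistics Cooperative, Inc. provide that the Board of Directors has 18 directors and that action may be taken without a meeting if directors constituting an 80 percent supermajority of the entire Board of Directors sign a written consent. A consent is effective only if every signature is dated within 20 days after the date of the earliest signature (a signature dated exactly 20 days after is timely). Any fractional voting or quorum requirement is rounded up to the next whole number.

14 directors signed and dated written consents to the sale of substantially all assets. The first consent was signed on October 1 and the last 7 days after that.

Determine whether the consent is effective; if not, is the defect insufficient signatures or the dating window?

Signatures required: an 80 percent supermajority of 18 — 4/5 of 18 = 14.40, rounded up to 15, so 15 needed; 14 signed. Insufficient.
Dating window: the latest signature is 7 days after the earliest; the limit is 20 days. Within the window.

Not effective — insufficient signatures.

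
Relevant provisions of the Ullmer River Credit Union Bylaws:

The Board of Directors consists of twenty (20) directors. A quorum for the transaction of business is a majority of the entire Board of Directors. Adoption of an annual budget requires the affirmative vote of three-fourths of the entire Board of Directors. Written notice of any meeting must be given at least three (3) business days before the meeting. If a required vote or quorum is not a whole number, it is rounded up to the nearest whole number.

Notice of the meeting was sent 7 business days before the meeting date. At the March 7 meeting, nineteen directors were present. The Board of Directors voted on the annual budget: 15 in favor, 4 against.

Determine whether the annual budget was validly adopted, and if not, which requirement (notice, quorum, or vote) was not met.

Notice: 7 business days given; 3 required (7 ≥ 3). Satisfied.
Quorum: 19 present; quorum is 11. Satisfied.
Vote: the annual budget requires three-fourths of the entire Board of Directors (20). 3/4 of 20 = 15, so 15 affirmative votes are needed; 15 voted in favor. Satisfied.

Valid — all requirements satisfied.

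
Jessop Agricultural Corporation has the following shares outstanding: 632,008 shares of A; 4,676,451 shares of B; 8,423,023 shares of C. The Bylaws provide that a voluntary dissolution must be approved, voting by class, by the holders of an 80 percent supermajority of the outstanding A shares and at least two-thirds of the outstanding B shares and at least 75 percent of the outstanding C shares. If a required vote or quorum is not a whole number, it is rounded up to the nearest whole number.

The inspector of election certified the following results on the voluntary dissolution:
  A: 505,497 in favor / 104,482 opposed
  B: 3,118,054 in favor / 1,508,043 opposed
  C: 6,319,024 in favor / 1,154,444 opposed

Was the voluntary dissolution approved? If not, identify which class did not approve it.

Not approved — the A shares did not give the required vote.

A: 4/5 of 632008 = 505606.40, rounded up to 505607; 505,607 required, 505,497 in favor — not approved.
B: 2/3 of 4676451 = 3117634; 3,117,634 required, 3,118,054 in favor — approved.
C: 3/4 of 8423023 = 6317267.25, rounded up to 6317268; 6,317,268 required, 6,319,024 in favor — approved.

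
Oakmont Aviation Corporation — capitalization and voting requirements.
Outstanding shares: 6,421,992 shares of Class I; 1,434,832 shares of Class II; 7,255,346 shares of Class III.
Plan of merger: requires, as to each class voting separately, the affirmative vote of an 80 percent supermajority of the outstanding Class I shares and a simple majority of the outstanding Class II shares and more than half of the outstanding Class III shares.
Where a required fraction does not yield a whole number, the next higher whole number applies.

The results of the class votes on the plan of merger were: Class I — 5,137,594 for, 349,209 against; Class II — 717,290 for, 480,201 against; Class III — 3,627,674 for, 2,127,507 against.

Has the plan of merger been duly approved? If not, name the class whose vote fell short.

Class I: 4/5 of 6421992 = 5137593.60, rounded up to 5137594; 5,137,594 required, 5,137,594 in favor — approved.
Class II: a majority of 1434832 is 717417; 717,417 required, 717,290 in favor — not approved.
Class III: a majority of 7255346 is 3627674; 3,627,674 required, 3,627,674 in favor — approved.

Not approved — the Class II shares did not give the required vote.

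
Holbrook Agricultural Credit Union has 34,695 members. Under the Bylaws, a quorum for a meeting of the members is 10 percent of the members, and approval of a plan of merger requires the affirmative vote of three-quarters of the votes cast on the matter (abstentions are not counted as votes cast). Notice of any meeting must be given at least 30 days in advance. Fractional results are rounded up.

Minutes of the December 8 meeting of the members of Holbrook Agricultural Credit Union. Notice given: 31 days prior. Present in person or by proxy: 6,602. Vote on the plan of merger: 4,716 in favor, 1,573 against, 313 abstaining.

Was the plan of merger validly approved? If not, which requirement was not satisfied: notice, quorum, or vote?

Invalid — vote requirement not satisfied.

Notice: 31 days given; 30 required. Satisfied.
Quorum: 10% of 34,695 = 3,469.50, rounded up to 3,470; 6,602 present. Satisfied.
Vote: requires three-fourths of the votes cast (6,602 − 313 abstaining = 6,289); 3/4 of 6289 = 4716.75, rounded up to 4717, so 4,717 needed; 4,716 in favor. Not satisfied.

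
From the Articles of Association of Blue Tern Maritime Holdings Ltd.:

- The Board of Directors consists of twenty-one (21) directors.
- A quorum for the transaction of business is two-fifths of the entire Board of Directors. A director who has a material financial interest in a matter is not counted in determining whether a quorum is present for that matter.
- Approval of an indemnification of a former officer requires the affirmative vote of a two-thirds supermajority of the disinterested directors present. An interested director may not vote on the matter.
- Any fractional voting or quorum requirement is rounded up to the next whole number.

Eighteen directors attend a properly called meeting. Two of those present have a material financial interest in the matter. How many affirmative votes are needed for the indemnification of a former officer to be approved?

11

The indemnification of a former officer requires two-thirds of the disinterested directors present (18 − 2 = 16).
2/3 of 16 = 10.67, rounded up to 11.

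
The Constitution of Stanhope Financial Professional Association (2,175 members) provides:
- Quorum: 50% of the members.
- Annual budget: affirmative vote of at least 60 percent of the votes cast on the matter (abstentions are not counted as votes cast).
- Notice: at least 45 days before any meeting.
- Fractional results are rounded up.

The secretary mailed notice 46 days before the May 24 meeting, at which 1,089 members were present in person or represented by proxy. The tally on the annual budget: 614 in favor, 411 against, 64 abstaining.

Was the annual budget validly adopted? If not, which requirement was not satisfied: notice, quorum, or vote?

Invalid — vote requirement not satisfied.

Notice: 46 days given; 45 required. Satisfied.
Quorum: 50% of 2,175 = 1,087.50, rounded up to 1,088; 1,089 present. Satisfied.
Vote: requires three-fifths of the votes cast (1,089 − 64 abstaining = 1,025); 3/5 of 1025 = 615, so 615 needed; 614 in favor. Not satisfied.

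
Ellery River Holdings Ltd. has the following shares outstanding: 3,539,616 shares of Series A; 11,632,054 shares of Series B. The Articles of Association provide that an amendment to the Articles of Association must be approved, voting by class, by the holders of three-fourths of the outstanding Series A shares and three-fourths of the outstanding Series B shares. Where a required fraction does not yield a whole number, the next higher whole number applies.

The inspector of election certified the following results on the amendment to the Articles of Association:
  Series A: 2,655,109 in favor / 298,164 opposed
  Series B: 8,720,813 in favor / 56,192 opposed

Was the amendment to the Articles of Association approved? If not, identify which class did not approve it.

Series A: 3/4 of 3539616 = 2654712; 2,654,712 required, 2,655,109 in favor — approved.
Series B: 3/4 of 11632054 = 8724040.50, rounded up to 8724041; 8,724,041 required, 8,720,813 in favor — not approved.

Not approved — the Series B shares did not give the required vote.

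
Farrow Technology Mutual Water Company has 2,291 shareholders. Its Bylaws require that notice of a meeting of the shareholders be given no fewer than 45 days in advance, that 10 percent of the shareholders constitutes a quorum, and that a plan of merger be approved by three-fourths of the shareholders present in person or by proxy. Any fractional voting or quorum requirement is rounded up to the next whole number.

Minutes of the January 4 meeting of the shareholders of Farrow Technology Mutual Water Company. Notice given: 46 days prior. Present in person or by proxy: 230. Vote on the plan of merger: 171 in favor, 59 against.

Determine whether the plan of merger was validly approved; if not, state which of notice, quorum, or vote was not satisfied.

Invalid — vote requirement not satisfied.

Notice: 46 days given; 45 required. Satisfied.
Quorum: 10% of 2,291 = 229.10, rounded up to 230; 230 present. Satisfied.
Vote: requires three-fourths of those present (230); 3/4 of 230 = 172.50, rounded up to 173, so 173 needed; 171 in favor. Not satisfied.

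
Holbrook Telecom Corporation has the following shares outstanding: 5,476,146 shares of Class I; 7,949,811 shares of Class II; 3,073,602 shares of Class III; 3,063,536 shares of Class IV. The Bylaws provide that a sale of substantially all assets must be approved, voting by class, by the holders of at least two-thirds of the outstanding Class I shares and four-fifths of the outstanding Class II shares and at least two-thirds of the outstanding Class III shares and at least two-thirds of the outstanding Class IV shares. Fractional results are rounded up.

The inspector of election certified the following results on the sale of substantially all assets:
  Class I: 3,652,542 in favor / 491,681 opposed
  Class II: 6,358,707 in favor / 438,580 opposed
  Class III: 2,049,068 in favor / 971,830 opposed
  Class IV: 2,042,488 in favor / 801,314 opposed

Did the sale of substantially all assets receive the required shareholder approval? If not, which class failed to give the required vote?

Not approved — the Class II shares did not give the required vote.

Class I: 2/3 of 5476146 = 3650764; 3,650,764 required, 3,652,542 in favor — approved.
Class II: 4/5 of 7949811 = 6359848.80, rounded up to 6359849; 6,359,849 required, 6,358,707 in favor — not approved.
Class III: 2/3 of 3073602 = 2049068; 2,049,068 required, 2,049,068 in favor — approved.
Class IV: 2/3 of 3063536 = 2042357.33, rounded up to 2042358; 2,042,358 required, 2,042,488 in favor — approved.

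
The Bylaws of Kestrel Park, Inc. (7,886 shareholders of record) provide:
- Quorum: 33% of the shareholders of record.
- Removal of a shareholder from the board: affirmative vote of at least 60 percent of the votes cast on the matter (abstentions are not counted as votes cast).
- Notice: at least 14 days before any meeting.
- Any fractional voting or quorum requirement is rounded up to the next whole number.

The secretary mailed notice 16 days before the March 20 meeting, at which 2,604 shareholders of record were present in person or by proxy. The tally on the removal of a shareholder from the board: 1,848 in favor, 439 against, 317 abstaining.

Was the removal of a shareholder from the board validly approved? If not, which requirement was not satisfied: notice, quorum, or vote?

Notice: 16 days given; 14 required. Satisfied.
Quorum: 33% of 7,886 = 2,602.38, rounded up to 2,603; 2,604 present. Satisfied.
Vote: requires three-fifths of the votes cast (2,604 − 317 abstaining = 2,287); 3/5 of 2287 = 1372.20, rounded up to 1373, so 1,373 needed; 1,848 in favor. Satisfied.

Valid — all requirements satisfied.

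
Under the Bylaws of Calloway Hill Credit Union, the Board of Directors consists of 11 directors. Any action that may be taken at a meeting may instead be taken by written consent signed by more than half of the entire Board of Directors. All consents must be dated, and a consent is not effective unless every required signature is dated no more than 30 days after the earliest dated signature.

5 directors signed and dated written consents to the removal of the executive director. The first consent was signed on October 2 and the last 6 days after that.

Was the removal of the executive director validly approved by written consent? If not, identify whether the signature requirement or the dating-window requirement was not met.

Not effective — insufficient signatures.

Signatures required: more than half of 11 — a majority of 11 is 6, so 6 needed; 5 signed. Insufficient.
Dating window: the latest signature is 6 days after the earliest; the limit is 30 days. Within the window.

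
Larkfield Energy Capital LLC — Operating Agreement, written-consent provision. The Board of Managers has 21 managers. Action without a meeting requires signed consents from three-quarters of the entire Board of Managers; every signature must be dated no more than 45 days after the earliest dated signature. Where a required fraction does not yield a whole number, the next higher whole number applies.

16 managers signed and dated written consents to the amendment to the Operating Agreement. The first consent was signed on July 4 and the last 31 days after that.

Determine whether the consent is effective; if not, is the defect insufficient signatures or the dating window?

Effective — both the signature and dating-window requirements are satisfied.

Signatures required: three-quarters of 21 — 3/4 of 21 = 15.75, rounded up to 16, so 16 needed; 16 signed. Sufficient.
Dating window: the latest signature is 31 days after the earliest; the limit is 45 days. Within the window.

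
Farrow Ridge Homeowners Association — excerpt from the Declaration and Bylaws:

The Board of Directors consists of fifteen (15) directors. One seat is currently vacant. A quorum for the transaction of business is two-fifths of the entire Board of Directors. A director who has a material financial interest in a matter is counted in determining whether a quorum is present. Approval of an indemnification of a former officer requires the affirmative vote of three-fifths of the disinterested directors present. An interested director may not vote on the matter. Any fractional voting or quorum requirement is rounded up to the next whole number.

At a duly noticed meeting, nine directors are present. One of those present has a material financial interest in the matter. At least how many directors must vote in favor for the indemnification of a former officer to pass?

The indemnification of a former officer requires three-fifths of the disinterested directors present (9 − 1 = 8).
3/5 of 8 = 4.80, rounded up to 5.

5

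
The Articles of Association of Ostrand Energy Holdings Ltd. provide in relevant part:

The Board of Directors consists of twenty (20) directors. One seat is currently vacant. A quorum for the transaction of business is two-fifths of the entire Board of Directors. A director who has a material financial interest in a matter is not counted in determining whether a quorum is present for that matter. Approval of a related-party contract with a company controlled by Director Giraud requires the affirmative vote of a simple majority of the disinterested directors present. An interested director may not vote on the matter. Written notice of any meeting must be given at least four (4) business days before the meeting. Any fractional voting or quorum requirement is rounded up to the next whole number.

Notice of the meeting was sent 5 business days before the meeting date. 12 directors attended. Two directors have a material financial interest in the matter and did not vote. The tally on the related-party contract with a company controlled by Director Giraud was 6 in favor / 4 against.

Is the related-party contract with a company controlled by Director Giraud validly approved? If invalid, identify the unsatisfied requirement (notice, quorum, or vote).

Notice: 5 business days given; 4 required (5 ≥ 4). Satisfied.
Quorum: 12 present, but the 2 interested directors do not count, leaving 10. Quorum is 8. Satisfied.
Vote: the related-party contract with a company controlled by Director Giraud requires a majority of the disinterested directors present (12 − 2 = 10). A majority of 10 is 6, so 6 affirmative votes are needed; 6 voted in favor. Satisfied.

Valid — all requirements satisfied.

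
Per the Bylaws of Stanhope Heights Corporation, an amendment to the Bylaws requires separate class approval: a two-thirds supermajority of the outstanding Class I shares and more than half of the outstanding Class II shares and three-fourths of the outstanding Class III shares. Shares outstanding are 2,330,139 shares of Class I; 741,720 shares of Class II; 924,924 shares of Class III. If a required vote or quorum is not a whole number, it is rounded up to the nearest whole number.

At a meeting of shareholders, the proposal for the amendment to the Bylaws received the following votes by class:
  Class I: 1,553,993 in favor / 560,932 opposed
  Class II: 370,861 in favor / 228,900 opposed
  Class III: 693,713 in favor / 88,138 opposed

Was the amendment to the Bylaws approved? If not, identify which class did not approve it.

Class I: 2/3 of 2330139 = 1553426; 1,553,426 required, 1,553,993 in favor — approved.
Class II: a majority of 741720 is 370861; 370,861 required, 370,861 in favor — approved.
Class III: 3/4 of 924924 = 693693; 693,693 required, 693,713 in favor — approved.

Approved — every class gave the required vote.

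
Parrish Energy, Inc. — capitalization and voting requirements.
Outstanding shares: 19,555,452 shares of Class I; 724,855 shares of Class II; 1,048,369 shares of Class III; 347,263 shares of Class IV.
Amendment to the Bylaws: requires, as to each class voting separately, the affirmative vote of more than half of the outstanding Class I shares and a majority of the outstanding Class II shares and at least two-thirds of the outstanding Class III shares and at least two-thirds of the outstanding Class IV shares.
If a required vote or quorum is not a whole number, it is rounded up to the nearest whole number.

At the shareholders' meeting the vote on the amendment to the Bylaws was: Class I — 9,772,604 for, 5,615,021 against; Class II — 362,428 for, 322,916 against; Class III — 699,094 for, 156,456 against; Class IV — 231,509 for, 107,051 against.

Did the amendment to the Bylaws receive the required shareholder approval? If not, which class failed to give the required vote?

Not approved — the Class I shares did not give the required vote.

Class I: a majority of 19555452 is 9777727; 9,777,727 required, 9,772,604 in favor — not approved.
Class II: a majority of 724855 is 362428; 362,428 required, 362,428 in favor — approved.
Class III: 2/3 of 1048369 = 698912.67, rounded up to 698913; 698,913 required, 699,094 in favor — approved.
Class IV: 2/3 of 347263 = 231508.67, rounded up to 231509; 231,509 required, 231,509 in favor — approved.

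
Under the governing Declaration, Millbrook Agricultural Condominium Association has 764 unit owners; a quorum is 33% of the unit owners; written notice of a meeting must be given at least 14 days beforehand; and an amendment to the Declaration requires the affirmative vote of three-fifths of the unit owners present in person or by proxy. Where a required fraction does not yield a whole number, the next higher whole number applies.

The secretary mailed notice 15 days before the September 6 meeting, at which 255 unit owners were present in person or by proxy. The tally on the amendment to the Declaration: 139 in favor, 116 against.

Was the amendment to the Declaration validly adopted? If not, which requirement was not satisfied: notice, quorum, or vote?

Invalid — vote requirement not satisfied.

Notice: 15 days given; 14 required. Satisfied.
Quorum: 33% of 764 = 252.12, rounded up to 253; 255 present. Satisfied.
Vote: requires three-fifths of those present (255); 3/5 of 255 = 153, so 153 needed; 139 in favor. Not satisfied.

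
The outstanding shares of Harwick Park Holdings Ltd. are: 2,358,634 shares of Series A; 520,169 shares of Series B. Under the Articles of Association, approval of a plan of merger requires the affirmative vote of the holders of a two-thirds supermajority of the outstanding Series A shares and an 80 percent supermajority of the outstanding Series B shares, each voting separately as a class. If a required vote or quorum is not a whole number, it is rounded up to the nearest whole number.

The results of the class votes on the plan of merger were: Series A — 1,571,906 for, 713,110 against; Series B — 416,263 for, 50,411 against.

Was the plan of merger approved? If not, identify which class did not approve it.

Series A: 2/3 of 2358634 = 1572422.67, rounded up to 1572423; 1,572,423 required, 1,571,906 in favor — not approved.
Series B: 4/5 of 520169 = 416135.20, rounded up to 416136; 416,136 required, 416,263 in favor — approved.

Not approved — the Series A shares did not give the required vote.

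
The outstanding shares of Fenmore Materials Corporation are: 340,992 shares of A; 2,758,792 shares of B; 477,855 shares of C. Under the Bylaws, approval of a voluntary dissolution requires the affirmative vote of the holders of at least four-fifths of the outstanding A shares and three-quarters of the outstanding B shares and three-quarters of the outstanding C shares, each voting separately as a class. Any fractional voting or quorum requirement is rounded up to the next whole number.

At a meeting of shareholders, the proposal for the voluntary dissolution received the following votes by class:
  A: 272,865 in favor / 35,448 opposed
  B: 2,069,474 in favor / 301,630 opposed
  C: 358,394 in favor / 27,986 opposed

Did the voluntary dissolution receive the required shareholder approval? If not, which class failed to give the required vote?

A: 4/5 of 340992 = 272793.60, rounded up to 272794; 272,794 required, 272,865 in favor — approved.
B: 3/4 of 2758792 = 2069094; 2,069,094 required, 2,069,474 in favor — approved.
C: 3/4 of 477855 = 358391.25, rounded up to 358392; 358,392 required, 358,394 in favor — approved.

Approved — every class gave the required vote.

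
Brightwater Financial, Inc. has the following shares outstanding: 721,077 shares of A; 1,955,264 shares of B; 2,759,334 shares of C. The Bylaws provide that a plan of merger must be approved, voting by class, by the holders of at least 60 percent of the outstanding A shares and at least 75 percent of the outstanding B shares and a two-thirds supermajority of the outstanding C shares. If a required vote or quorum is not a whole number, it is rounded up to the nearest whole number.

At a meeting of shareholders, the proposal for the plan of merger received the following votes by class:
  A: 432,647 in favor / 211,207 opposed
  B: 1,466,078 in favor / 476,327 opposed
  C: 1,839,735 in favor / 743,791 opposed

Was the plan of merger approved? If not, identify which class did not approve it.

A: 3/5 of 721077 = 432646.20, rounded up to 432647; 432,647 required, 432,647 in favor — approved.
B: 3/4 of 1955264 = 1466448; 1,466,448 required, 1,466,078 in favor — not approved.
C: 2/3 of 2759334 = 1839556; 1,839,556 required, 1,839,735 in favor — approved.

Not approved — the B shares did not give the required vote.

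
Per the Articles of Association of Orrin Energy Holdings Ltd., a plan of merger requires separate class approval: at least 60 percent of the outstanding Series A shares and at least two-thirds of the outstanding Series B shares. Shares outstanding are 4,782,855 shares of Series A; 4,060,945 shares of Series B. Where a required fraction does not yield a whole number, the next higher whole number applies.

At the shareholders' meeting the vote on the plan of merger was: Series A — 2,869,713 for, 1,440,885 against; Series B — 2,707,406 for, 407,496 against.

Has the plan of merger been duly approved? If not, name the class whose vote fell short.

Approved — every class gave the required vote.

Series A: 3/5 of 4782855 = 2869713; 2,869,713 required, 2,869,713 in favor — approved.
Series B: 2/3 of 4060945 = 2707296.67, rounded up to 2707297; 2,707,297 required, 2,707,406 in favor — approved.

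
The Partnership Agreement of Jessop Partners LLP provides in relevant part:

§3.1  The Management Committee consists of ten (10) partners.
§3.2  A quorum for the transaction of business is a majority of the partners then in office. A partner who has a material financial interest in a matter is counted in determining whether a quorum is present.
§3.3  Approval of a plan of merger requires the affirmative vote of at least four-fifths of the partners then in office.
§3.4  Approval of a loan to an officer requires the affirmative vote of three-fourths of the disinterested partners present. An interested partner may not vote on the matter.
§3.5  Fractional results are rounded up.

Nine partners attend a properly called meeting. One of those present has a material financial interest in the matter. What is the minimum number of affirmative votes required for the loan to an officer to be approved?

The loan to an officer requires three-fourths of the disinterested partners present (9 − 1 = 8).
3/4 of 8 = 6.

6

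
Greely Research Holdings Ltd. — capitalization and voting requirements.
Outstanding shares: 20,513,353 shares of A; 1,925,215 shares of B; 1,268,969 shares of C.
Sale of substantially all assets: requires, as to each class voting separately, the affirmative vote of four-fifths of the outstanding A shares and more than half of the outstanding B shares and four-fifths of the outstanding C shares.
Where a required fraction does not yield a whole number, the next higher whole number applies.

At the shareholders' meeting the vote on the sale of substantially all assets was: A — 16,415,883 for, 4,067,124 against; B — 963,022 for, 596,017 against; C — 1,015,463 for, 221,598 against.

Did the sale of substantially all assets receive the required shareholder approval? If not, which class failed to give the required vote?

Approved — every class gave the required vote.

A: 4/5 of 20513353 = 16410682.40, rounded up to 16410683; 16,410,683 required, 16,415,883 in favor — approved.
B: a majority of 1925215 is 962608; 962,608 required, 963,022 in favor — approved.
C: 4/5 of 1268969 = 1015175.20, rounded up to 1015176; 1,015,176 required, 1,015,463 in favor — approved.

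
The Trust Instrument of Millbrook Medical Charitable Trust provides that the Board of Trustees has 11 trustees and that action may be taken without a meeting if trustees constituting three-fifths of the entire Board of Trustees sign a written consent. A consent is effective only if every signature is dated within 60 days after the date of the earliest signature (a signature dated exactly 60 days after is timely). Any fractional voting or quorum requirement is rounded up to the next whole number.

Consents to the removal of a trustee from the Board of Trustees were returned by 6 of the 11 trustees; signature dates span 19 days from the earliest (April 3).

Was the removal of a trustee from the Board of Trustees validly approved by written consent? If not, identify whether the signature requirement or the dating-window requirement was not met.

Signatures required: three-fifths of 11 — 3/5 of 11 = 6.60, rounded up to 7, so 7 needed; 6 signed. Insufficient.
Dating window: the latest signature is 19 days after the earliest; the limit is 60 days. Within the window.

Not effective — insufficient signatures.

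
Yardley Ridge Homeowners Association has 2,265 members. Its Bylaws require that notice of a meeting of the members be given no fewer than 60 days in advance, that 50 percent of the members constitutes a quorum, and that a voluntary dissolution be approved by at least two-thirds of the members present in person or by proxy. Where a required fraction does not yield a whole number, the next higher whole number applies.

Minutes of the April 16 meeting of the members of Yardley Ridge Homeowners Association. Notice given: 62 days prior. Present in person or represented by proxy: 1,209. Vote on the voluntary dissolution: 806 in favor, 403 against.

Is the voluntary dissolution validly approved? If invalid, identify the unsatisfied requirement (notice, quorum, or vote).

Valid — all requirements satisfied.

Notice: 62 days given; 60 required. Satisfied.
Quorum: 50% of 2,265 = 1,132.50, rounded up to 1,133; 1,209 present. Satisfied.
Vote: requires two-thirds of those present (1,209); 2/3 of 1209 = 806, so 806 needed; 806 in favor. Satisfied.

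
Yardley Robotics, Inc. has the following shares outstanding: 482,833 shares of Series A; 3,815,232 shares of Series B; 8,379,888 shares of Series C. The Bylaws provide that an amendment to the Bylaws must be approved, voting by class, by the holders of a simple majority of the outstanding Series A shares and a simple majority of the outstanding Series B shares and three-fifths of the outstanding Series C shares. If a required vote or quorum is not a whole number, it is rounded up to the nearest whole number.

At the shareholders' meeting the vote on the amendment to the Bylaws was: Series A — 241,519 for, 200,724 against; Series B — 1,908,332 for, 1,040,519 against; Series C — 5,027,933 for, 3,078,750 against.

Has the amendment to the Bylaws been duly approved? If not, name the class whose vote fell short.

Series A: a majority of 482833 is 241417; 241,417 required, 241,519 in favor — approved.
Series B: a majority of 3815232 is 1907617; 1,907,617 required, 1,908,332 in favor — approved.
Series C: 3/5 of 8379888 = 5027932.80, rounded up to 5027933; 5,027,933 required, 5,027,933 in favor — approved.

Approved — every class gave the required vote.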